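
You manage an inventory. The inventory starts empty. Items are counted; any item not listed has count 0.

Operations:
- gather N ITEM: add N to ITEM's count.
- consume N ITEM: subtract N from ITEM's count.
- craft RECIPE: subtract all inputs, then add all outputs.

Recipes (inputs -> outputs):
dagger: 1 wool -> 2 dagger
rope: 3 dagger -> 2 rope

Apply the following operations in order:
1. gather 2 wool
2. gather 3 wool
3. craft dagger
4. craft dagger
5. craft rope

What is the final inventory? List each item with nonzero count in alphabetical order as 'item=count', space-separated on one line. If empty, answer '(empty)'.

After 1 (gather 2 wool): wool=2
After 2 (gather 3 wool): wool=5
After 3 (craft dagger): dagger=2 wool=4
After 4 (craft dagger): dagger=4 wool=3
After 5 (craft rope): dagger=1 rope=2 wool=3

Answer: dagger=1 rope=2 wool=3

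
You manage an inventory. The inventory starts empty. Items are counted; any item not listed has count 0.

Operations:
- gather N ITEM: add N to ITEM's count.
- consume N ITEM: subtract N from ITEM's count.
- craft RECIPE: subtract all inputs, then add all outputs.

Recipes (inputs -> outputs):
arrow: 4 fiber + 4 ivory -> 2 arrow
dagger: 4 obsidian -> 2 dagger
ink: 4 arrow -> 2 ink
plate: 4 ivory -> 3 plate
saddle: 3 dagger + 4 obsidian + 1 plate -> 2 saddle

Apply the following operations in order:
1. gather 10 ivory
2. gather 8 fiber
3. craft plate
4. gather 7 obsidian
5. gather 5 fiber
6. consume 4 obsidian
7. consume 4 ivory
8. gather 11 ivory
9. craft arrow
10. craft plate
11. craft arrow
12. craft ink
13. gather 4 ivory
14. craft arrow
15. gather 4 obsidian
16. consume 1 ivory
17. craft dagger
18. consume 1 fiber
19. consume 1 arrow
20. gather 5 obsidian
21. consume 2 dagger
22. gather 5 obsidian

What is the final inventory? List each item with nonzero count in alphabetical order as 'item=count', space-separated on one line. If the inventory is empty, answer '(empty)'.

Answer: arrow=1 ink=2 obsidian=13 plate=6

Derivation:
After 1 (gather 10 ivory): ivory=10
After 2 (gather 8 fiber): fiber=8 ivory=10
After 3 (craft plate): fiber=8 ivory=6 plate=3
After 4 (gather 7 obsidian): fiber=8 ivory=6 obsidian=7 plate=3
After 5 (gather 5 fiber): fiber=13 ivory=6 obsidian=7 plate=3
After 6 (consume 4 obsidian): fiber=13 ivory=6 obsidian=3 plate=3
After 7 (consume 4 ivory): fiber=13 ivory=2 obsidian=3 plate=3
After 8 (gather 11 ivory): fiber=13 ivory=13 obsidian=3 plate=3
After 9 (craft arrow): arrow=2 fiber=9 ivory=9 obsidian=3 plate=3
After 10 (craft plate): arrow=2 fiber=9 ivory=5 obsidian=3 plate=6
After 11 (craft arrow): arrow=4 fiber=5 ivory=1 obsidian=3 plate=6
After 12 (craft ink): fiber=5 ink=2 ivory=1 obsidian=3 plate=6
After 13 (gather 4 ivory): fiber=5 ink=2 ivory=5 obsidian=3 plate=6
After 14 (craft arrow): arrow=2 fiber=1 ink=2 ivory=1 obsidian=3 plate=6
After 15 (gather 4 obsidian): arrow=2 fiber=1 ink=2 ivory=1 obsidian=7 plate=6
After 16 (consume 1 ivory): arrow=2 fiber=1 ink=2 obsidian=7 plate=6
After 17 (craft dagger): arrow=2 dagger=2 fiber=1 ink=2 obsidian=3 plate=6
After 18 (consume 1 fiber): arrow=2 dagger=2 ink=2 obsidian=3 plate=6
After 19 (consume 1 arrow): arrow=1 dagger=2 ink=2 obsidian=3 plate=6
After 20 (gather 5 obsidian): arrow=1 dagger=2 ink=2 obsidian=8 plate=6
After 21 (consume 2 dagger): arrow=1 ink=2 obsidian=8 plate=6
After 22 (gather 5 obsidian): arrow=1 ink=2 obsidian=13 plate=6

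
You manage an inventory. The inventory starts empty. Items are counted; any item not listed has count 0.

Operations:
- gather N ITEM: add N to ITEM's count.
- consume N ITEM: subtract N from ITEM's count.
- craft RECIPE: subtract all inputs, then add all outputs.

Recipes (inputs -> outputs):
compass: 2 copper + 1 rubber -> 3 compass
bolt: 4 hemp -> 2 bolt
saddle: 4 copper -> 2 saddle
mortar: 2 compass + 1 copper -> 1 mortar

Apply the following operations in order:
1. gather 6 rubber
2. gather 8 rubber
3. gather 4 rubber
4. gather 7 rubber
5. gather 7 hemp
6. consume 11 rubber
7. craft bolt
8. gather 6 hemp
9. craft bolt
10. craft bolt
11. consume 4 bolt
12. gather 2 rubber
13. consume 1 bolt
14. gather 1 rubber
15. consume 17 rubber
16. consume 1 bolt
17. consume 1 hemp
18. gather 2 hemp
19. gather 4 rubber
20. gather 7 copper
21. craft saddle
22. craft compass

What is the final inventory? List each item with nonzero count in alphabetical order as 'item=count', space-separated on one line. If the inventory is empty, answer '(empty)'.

Answer: compass=3 copper=1 hemp=2 rubber=3 saddle=2

Derivation:
After 1 (gather 6 rubber): rubber=6
After 2 (gather 8 rubber): rubber=14
After 3 (gather 4 rubber): rubber=18
After 4 (gather 7 rubber): rubber=25
After 5 (gather 7 hemp): hemp=7 rubber=25
After 6 (consume 11 rubber): hemp=7 rubber=14
After 7 (craft bolt): bolt=2 hemp=3 rubber=14
After 8 (gather 6 hemp): bolt=2 hemp=9 rubber=14
After 9 (craft bolt): bolt=4 hemp=5 rubber=14
After 10 (craft bolt): bolt=6 hemp=1 rubber=14
After 11 (consume 4 bolt): bolt=2 hemp=1 rubber=14
After 12 (gather 2 rubber): bolt=2 hemp=1 rubber=16
After 13 (consume 1 bolt): bolt=1 hemp=1 rubber=16
After 14 (gather 1 rubber): bolt=1 hemp=1 rubber=17
After 15 (consume 17 rubber): bolt=1 hemp=1
After 16 (consume 1 bolt): hemp=1
After 17 (consume 1 hemp): (empty)
After 18 (gather 2 hemp): hemp=2
After 19 (gather 4 rubber): hemp=2 rubber=4
After 20 (gather 7 copper): copper=7 hemp=2 rubber=4
After 21 (craft saddle): copper=3 hemp=2 rubber=4 saddle=2
After 22 (craft compass): compass=3 copper=1 hemp=2 rubber=3 saddle=2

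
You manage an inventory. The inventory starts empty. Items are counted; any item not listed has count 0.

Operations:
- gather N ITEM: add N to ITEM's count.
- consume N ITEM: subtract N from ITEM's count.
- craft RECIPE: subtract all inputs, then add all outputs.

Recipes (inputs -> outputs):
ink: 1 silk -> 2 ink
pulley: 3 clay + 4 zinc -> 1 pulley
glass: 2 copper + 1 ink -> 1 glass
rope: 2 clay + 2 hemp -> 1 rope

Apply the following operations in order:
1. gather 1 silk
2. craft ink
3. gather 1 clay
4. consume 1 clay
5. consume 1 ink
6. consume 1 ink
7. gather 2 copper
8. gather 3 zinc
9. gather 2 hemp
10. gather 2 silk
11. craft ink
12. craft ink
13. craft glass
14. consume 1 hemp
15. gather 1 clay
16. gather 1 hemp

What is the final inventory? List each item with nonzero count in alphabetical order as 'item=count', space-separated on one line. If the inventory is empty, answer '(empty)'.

Answer: clay=1 glass=1 hemp=2 ink=3 zinc=3

Derivation:
After 1 (gather 1 silk): silk=1
After 2 (craft ink): ink=2
After 3 (gather 1 clay): clay=1 ink=2
After 4 (consume 1 clay): ink=2
After 5 (consume 1 ink): ink=1
After 6 (consume 1 ink): (empty)
After 7 (gather 2 copper): copper=2
After 8 (gather 3 zinc): copper=2 zinc=3
After 9 (gather 2 hemp): copper=2 hemp=2 zinc=3
After 10 (gather 2 silk): copper=2 hemp=2 silk=2 zinc=3
After 11 (craft ink): copper=2 hemp=2 ink=2 silk=1 zinc=3
After 12 (craft ink): copper=2 hemp=2 ink=4 zinc=3
After 13 (craft glass): glass=1 hemp=2 ink=3 zinc=3
After 14 (consume 1 hemp): glass=1 hemp=1 ink=3 zinc=3
After 15 (gather 1 clay): clay=1 glass=1 hemp=1 ink=3 zinc=3
After 16 (gather 1 hemp): clay=1 glass=1 hemp=2 ink=3 zinc=3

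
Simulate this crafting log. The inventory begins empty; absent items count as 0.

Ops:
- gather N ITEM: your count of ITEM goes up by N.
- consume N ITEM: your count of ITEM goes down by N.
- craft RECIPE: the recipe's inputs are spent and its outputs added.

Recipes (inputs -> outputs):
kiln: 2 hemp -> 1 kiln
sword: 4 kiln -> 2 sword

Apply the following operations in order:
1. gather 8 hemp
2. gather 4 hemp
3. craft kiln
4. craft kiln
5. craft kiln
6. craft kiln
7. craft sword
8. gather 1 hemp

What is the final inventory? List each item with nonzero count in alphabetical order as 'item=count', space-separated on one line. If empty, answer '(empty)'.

After 1 (gather 8 hemp): hemp=8
After 2 (gather 4 hemp): hemp=12
After 3 (craft kiln): hemp=10 kiln=1
After 4 (craft kiln): hemp=8 kiln=2
After 5 (craft kiln): hemp=6 kiln=3
After 6 (craft kiln): hemp=4 kiln=4
After 7 (craft sword): hemp=4 sword=2
After 8 (gather 1 hemp): hemp=5 sword=2

Answer: hemp=5 sword=2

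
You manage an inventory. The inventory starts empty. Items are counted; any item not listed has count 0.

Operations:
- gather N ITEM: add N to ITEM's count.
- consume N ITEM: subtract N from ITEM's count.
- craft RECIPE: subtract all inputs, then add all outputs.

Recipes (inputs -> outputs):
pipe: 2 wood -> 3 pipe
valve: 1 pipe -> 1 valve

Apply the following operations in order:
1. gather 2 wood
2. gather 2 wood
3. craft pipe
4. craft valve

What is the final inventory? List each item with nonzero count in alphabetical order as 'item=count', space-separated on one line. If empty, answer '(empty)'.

Answer: pipe=2 valve=1 wood=2

Derivation:
After 1 (gather 2 wood): wood=2
After 2 (gather 2 wood): wood=4
After 3 (craft pipe): pipe=3 wood=2
After 4 (craft valve): pipe=2 valve=1 wood=2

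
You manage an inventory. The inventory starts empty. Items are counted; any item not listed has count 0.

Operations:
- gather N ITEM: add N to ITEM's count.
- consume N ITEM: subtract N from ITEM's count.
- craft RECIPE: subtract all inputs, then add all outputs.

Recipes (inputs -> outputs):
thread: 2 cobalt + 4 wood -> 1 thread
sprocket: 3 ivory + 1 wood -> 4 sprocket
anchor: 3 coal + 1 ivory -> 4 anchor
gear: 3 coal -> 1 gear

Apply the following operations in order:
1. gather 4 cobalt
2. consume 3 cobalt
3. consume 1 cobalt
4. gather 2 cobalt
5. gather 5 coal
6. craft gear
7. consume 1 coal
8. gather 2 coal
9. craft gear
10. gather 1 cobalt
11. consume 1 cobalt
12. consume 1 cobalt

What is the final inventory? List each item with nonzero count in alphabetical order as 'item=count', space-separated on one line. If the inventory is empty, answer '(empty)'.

After 1 (gather 4 cobalt): cobalt=4
After 2 (consume 3 cobalt): cobalt=1
After 3 (consume 1 cobalt): (empty)
After 4 (gather 2 cobalt): cobalt=2
After 5 (gather 5 coal): coal=5 cobalt=2
After 6 (craft gear): coal=2 cobalt=2 gear=1
After 7 (consume 1 coal): coal=1 cobalt=2 gear=1
After 8 (gather 2 coal): coal=3 cobalt=2 gear=1
After 9 (craft gear): cobalt=2 gear=2
After 10 (gather 1 cobalt): cobalt=3 gear=2
After 11 (consume 1 cobalt): cobalt=2 gear=2
After 12 (consume 1 cobalt): cobalt=1 gear=2

Answer: cobalt=1 gear=2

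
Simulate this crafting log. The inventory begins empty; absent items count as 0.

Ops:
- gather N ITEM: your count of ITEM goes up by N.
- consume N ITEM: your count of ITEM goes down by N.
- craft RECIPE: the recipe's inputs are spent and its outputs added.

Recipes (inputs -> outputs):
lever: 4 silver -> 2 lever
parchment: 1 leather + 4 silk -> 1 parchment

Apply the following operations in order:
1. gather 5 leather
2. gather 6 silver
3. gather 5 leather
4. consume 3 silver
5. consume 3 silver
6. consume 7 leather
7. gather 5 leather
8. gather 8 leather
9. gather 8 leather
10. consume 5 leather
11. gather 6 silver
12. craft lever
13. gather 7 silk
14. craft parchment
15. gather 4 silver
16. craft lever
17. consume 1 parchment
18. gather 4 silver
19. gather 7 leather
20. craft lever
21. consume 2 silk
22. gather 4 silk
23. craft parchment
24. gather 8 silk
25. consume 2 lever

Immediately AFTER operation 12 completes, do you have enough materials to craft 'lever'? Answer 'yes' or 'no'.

Answer: no

Derivation:
After 1 (gather 5 leather): leather=5
After 2 (gather 6 silver): leather=5 silver=6
After 3 (gather 5 leather): leather=10 silver=6
After 4 (consume 3 silver): leather=10 silver=3
After 5 (consume 3 silver): leather=10
After 6 (consume 7 leather): leather=3
After 7 (gather 5 leather): leather=8
After 8 (gather 8 leather): leather=16
After 9 (gather 8 leather): leather=24
After 10 (consume 5 leather): leather=19
After 11 (gather 6 silver): leather=19 silver=6
After 12 (craft lever): leather=19 lever=2 silver=2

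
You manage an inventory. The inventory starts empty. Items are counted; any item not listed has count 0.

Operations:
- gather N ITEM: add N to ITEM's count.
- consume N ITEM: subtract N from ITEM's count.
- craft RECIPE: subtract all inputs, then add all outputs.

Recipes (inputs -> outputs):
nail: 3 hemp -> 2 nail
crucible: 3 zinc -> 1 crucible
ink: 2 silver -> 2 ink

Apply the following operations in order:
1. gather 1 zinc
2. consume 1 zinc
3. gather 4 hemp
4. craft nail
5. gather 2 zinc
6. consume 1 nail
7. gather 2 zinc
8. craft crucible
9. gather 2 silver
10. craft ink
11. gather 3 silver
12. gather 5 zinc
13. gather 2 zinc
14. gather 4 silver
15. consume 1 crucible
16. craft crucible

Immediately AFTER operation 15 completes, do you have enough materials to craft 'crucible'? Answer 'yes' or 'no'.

Answer: yes

Derivation:
After 1 (gather 1 zinc): zinc=1
After 2 (consume 1 zinc): (empty)
After 3 (gather 4 hemp): hemp=4
After 4 (craft nail): hemp=1 nail=2
After 5 (gather 2 zinc): hemp=1 nail=2 zinc=2
After 6 (consume 1 nail): hemp=1 nail=1 zinc=2
After 7 (gather 2 zinc): hemp=1 nail=1 zinc=4
After 8 (craft crucible): crucible=1 hemp=1 nail=1 zinc=1
After 9 (gather 2 silver): crucible=1 hemp=1 nail=1 silver=2 zinc=1
After 10 (craft ink): crucible=1 hemp=1 ink=2 nail=1 zinc=1
After 11 (gather 3 silver): crucible=1 hemp=1 ink=2 nail=1 silver=3 zinc=1
After 12 (gather 5 zinc): crucible=1 hemp=1 ink=2 nail=1 silver=3 zinc=6
After 13 (gather 2 zinc): crucible=1 hemp=1 ink=2 nail=1 silver=3 zinc=8
After 14 (gather 4 silver): crucible=1 hemp=1 ink=2 nail=1 silver=7 zinc=8
After 15 (consume 1 crucible): hemp=1 ink=2 nail=1 silver=7 zinc=8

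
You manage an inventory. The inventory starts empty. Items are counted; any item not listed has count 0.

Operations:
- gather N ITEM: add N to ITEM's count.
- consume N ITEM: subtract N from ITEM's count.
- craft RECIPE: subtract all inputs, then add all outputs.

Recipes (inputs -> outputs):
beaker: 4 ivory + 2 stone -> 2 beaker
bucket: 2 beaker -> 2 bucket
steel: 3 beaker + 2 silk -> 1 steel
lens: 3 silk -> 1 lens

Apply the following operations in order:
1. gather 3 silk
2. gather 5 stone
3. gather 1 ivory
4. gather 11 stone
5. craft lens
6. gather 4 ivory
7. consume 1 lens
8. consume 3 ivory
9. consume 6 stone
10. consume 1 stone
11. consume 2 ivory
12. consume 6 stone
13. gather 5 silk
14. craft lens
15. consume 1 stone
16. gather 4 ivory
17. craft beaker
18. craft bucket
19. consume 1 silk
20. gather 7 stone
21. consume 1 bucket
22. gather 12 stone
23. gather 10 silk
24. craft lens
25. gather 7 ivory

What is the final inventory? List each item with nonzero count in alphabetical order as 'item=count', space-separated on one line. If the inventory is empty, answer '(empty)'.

After 1 (gather 3 silk): silk=3
After 2 (gather 5 stone): silk=3 stone=5
After 3 (gather 1 ivory): ivory=1 silk=3 stone=5
After 4 (gather 11 stone): ivory=1 silk=3 stone=16
After 5 (craft lens): ivory=1 lens=1 stone=16
After 6 (gather 4 ivory): ivory=5 lens=1 stone=16
After 7 (consume 1 lens): ivory=5 stone=16
After 8 (consume 3 ivory): ivory=2 stone=16
After 9 (consume 6 stone): ivory=2 stone=10
After 10 (consume 1 stone): ivory=2 stone=9
After 11 (consume 2 ivory): stone=9
After 12 (consume 6 stone): stone=3
After 13 (gather 5 silk): silk=5 stone=3
After 14 (craft lens): lens=1 silk=2 stone=3
After 15 (consume 1 stone): lens=1 silk=2 stone=2
After 16 (gather 4 ivory): ivory=4 lens=1 silk=2 stone=2
After 17 (craft beaker): beaker=2 lens=1 silk=2
After 18 (craft bucket): bucket=2 lens=1 silk=2
After 19 (consume 1 silk): bucket=2 lens=1 silk=1
After 20 (gather 7 stone): bucket=2 lens=1 silk=1 stone=7
After 21 (consume 1 bucket): bucket=1 lens=1 silk=1 stone=7
After 22 (gather 12 stone): bucket=1 lens=1 silk=1 stone=19
After 23 (gather 10 silk): bucket=1 lens=1 silk=11 stone=19
After 24 (craft lens): bucket=1 lens=2 silk=8 stone=19
After 25 (gather 7 ivory): bucket=1 ivory=7 lens=2 silk=8 stone=19

Answer: bucket=1 ivory=7 lens=2 silk=8 stone=19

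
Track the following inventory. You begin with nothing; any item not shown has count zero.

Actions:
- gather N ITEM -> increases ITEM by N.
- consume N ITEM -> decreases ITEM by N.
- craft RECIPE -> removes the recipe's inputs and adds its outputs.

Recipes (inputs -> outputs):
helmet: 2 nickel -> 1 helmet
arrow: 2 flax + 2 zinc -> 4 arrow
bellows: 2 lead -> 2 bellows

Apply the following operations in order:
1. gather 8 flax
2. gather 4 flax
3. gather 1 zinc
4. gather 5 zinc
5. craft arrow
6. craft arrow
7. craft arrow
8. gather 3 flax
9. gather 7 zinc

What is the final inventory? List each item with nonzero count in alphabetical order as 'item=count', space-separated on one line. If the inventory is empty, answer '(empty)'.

Answer: arrow=12 flax=9 zinc=7

Derivation:
After 1 (gather 8 flax): flax=8
After 2 (gather 4 flax): flax=12
After 3 (gather 1 zinc): flax=12 zinc=1
After 4 (gather 5 zinc): flax=12 zinc=6
After 5 (craft arrow): arrow=4 flax=10 zinc=4
After 6 (craft arrow): arrow=8 flax=8 zinc=2
After 7 (craft arrow): arrow=12 flax=6
After 8 (gather 3 flax): arrow=12 flax=9
After 9 (gather 7 zinc): arrow=12 flax=9 zinc=7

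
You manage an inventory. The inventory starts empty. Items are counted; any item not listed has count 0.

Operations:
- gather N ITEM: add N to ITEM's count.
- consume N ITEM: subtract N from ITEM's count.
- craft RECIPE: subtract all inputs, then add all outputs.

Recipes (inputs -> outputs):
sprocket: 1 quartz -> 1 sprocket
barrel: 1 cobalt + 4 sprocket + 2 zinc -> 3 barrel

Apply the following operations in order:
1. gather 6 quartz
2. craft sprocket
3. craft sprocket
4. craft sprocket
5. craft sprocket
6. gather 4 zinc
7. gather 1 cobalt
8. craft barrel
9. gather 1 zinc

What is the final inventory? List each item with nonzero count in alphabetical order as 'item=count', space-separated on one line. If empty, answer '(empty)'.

Answer: barrel=3 quartz=2 zinc=3

Derivation:
After 1 (gather 6 quartz): quartz=6
After 2 (craft sprocket): quartz=5 sprocket=1
After 3 (craft sprocket): quartz=4 sprocket=2
After 4 (craft sprocket): quartz=3 sprocket=3
After 5 (craft sprocket): quartz=2 sprocket=4
After 6 (gather 4 zinc): quartz=2 sprocket=4 zinc=4
After 7 (gather 1 cobalt): cobalt=1 quartz=2 sprocket=4 zinc=4
After 8 (craft barrel): barrel=3 quartz=2 zinc=2
After 9 (gather 1 zinc): barrel=3 quartz=2 zinc=3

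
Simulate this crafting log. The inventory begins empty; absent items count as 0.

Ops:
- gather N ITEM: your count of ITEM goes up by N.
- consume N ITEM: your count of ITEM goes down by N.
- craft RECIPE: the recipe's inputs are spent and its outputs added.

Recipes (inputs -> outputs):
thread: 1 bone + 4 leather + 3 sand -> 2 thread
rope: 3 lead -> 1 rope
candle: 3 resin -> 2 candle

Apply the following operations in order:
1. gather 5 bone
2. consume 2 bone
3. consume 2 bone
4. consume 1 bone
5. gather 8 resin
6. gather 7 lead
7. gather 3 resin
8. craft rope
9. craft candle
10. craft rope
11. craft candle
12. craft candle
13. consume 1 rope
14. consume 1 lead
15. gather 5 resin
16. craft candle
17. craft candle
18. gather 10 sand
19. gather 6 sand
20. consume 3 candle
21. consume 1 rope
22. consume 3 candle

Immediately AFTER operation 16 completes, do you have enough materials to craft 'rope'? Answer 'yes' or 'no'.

After 1 (gather 5 bone): bone=5
After 2 (consume 2 bone): bone=3
After 3 (consume 2 bone): bone=1
After 4 (consume 1 bone): (empty)
After 5 (gather 8 resin): resin=8
After 6 (gather 7 lead): lead=7 resin=8
After 7 (gather 3 resin): lead=7 resin=11
After 8 (craft rope): lead=4 resin=11 rope=1
After 9 (craft candle): candle=2 lead=4 resin=8 rope=1
After 10 (craft rope): candle=2 lead=1 resin=8 rope=2
After 11 (craft candle): candle=4 lead=1 resin=5 rope=2
After 12 (craft candle): candle=6 lead=1 resin=2 rope=2
After 13 (consume 1 rope): candle=6 lead=1 resin=2 rope=1
After 14 (consume 1 lead): candle=6 resin=2 rope=1
After 15 (gather 5 resin): candle=6 resin=7 rope=1
After 16 (craft candle): candle=8 resin=4 rope=1

Answer: no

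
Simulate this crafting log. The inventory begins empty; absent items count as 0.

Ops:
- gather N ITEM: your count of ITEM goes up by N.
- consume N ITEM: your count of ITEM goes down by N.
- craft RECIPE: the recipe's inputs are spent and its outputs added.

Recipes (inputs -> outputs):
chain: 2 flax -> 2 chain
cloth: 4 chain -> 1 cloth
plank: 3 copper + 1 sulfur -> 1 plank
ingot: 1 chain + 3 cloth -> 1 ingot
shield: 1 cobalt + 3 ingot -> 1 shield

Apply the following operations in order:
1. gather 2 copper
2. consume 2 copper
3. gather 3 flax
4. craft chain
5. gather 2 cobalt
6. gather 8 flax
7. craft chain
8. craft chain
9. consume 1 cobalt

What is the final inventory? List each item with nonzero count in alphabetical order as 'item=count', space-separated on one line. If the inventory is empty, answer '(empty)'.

Answer: chain=6 cobalt=1 flax=5

Derivation:
After 1 (gather 2 copper): copper=2
After 2 (consume 2 copper): (empty)
After 3 (gather 3 flax): flax=3
After 4 (craft chain): chain=2 flax=1
After 5 (gather 2 cobalt): chain=2 cobalt=2 flax=1
After 6 (gather 8 flax): chain=2 cobalt=2 flax=9
After 7 (craft chain): chain=4 cobalt=2 flax=7
After 8 (craft chain): chain=6 cobalt=2 flax=5
After 9 (consume 1 cobalt): chain=6 cobalt=1 flax=5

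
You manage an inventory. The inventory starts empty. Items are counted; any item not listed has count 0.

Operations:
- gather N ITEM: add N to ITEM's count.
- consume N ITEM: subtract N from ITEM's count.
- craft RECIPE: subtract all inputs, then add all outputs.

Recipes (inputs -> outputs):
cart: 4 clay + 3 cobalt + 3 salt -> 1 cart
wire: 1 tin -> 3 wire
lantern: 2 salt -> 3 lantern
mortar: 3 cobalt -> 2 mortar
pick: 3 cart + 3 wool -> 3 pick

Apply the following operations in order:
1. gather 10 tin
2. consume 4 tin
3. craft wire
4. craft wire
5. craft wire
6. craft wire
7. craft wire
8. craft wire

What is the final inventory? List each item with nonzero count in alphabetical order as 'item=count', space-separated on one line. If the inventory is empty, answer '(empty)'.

Answer: wire=18

Derivation:
After 1 (gather 10 tin): tin=10
After 2 (consume 4 tin): tin=6
After 3 (craft wire): tin=5 wire=3
After 4 (craft wire): tin=4 wire=6
After 5 (craft wire): tin=3 wire=9
After 6 (craft wire): tin=2 wire=12
After 7 (craft wire): tin=1 wire=15
After 8 (craft wire): wire=18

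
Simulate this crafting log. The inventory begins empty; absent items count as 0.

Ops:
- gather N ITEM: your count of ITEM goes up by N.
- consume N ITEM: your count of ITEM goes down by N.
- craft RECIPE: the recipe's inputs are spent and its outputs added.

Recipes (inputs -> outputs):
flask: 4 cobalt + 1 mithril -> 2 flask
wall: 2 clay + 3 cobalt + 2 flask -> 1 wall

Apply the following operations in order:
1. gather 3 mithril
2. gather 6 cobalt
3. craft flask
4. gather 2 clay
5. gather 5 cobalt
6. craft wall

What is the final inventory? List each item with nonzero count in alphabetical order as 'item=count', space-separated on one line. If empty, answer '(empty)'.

Answer: cobalt=4 mithril=2 wall=1

Derivation:
After 1 (gather 3 mithril): mithril=3
After 2 (gather 6 cobalt): cobalt=6 mithril=3
After 3 (craft flask): cobalt=2 flask=2 mithril=2
After 4 (gather 2 clay): clay=2 cobalt=2 flask=2 mithril=2
After 5 (gather 5 cobalt): clay=2 cobalt=7 flask=2 mithril=2
After 6 (craft wall): cobalt=4 mithril=2 wall=1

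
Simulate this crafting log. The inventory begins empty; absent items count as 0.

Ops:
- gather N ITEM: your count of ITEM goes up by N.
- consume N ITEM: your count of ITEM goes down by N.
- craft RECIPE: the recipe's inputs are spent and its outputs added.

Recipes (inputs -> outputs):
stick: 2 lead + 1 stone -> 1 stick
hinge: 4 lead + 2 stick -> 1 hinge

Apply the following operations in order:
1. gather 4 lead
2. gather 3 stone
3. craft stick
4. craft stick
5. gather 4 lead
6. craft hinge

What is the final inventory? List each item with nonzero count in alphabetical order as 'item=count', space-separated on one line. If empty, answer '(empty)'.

After 1 (gather 4 lead): lead=4
After 2 (gather 3 stone): lead=4 stone=3
After 3 (craft stick): lead=2 stick=1 stone=2
After 4 (craft stick): stick=2 stone=1
After 5 (gather 4 lead): lead=4 stick=2 stone=1
After 6 (craft hinge): hinge=1 stone=1

Answer: hinge=1 stone=1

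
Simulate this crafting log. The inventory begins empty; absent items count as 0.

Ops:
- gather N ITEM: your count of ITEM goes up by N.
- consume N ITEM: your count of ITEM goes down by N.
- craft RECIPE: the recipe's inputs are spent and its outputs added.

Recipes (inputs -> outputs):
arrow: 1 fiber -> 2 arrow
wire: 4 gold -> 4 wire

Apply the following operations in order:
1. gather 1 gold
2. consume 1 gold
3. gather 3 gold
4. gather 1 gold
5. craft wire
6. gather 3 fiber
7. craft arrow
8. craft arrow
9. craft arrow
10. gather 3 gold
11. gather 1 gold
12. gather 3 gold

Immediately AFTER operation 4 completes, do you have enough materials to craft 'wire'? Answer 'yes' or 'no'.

After 1 (gather 1 gold): gold=1
After 2 (consume 1 gold): (empty)
After 3 (gather 3 gold): gold=3
After 4 (gather 1 gold): gold=4

Answer: yes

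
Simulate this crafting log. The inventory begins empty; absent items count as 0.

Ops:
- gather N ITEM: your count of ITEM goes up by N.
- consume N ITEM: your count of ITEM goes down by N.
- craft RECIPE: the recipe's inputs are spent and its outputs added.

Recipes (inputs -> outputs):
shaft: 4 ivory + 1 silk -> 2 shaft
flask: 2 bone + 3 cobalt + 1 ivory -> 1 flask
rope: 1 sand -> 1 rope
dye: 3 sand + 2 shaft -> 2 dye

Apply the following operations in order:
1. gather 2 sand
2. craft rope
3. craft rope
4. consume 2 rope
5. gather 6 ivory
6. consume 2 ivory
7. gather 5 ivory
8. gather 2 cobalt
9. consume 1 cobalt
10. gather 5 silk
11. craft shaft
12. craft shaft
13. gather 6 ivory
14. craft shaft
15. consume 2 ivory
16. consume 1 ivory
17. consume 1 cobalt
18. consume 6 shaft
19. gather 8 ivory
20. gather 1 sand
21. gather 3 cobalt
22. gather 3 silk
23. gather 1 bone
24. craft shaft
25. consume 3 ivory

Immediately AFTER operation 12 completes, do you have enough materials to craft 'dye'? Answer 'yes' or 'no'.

After 1 (gather 2 sand): sand=2
After 2 (craft rope): rope=1 sand=1
After 3 (craft rope): rope=2
After 4 (consume 2 rope): (empty)
After 5 (gather 6 ivory): ivory=6
After 6 (consume 2 ivory): ivory=4
After 7 (gather 5 ivory): ivory=9
After 8 (gather 2 cobalt): cobalt=2 ivory=9
After 9 (consume 1 cobalt): cobalt=1 ivory=9
After 10 (gather 5 silk): cobalt=1 ivory=9 silk=5
After 11 (craft shaft): cobalt=1 ivory=5 shaft=2 silk=4
After 12 (craft shaft): cobalt=1 ivory=1 shaft=4 silk=3

Answer: no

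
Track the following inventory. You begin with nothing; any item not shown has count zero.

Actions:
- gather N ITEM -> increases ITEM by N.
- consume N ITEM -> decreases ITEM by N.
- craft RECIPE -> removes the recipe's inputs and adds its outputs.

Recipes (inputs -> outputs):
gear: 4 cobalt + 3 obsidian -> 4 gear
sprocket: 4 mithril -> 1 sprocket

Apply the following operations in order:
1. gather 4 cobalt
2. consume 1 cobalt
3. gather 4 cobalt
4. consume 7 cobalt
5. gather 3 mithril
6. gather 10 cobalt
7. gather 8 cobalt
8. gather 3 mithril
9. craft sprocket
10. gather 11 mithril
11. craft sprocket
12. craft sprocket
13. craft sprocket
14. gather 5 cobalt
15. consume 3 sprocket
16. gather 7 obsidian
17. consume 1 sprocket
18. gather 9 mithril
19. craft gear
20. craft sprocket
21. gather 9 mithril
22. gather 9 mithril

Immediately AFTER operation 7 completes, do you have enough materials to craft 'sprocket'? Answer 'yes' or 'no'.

After 1 (gather 4 cobalt): cobalt=4
After 2 (consume 1 cobalt): cobalt=3
After 3 (gather 4 cobalt): cobalt=7
After 4 (consume 7 cobalt): (empty)
After 5 (gather 3 mithril): mithril=3
After 6 (gather 10 cobalt): cobalt=10 mithril=3
After 7 (gather 8 cobalt): cobalt=18 mithril=3

Answer: no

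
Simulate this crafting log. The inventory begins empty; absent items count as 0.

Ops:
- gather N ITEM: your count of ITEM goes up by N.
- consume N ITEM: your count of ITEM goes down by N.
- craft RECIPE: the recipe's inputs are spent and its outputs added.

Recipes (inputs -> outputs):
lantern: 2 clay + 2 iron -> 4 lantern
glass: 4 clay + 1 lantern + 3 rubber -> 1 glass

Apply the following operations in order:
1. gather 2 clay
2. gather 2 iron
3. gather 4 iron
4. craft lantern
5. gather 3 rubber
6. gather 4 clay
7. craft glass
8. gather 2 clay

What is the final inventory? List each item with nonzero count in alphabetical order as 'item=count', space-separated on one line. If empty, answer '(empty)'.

After 1 (gather 2 clay): clay=2
After 2 (gather 2 iron): clay=2 iron=2
After 3 (gather 4 iron): clay=2 iron=6
After 4 (craft lantern): iron=4 lantern=4
After 5 (gather 3 rubber): iron=4 lantern=4 rubber=3
After 6 (gather 4 clay): clay=4 iron=4 lantern=4 rubber=3
After 7 (craft glass): glass=1 iron=4 lantern=3
After 8 (gather 2 clay): clay=2 glass=1 iron=4 lantern=3

Answer: clay=2 glass=1 iron=4 lantern=3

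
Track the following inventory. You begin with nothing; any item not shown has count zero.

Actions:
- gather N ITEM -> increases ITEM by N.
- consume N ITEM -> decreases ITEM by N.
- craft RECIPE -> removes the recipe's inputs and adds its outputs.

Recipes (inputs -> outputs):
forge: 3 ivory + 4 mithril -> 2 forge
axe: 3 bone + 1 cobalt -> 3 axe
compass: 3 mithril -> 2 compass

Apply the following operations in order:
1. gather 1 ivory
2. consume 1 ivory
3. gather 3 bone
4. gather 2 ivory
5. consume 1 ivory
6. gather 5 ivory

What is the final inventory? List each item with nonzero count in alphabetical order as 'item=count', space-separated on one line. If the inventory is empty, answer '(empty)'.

Answer: bone=3 ivory=6

Derivation:
After 1 (gather 1 ivory): ivory=1
After 2 (consume 1 ivory): (empty)
After 3 (gather 3 bone): bone=3
After 4 (gather 2 ivory): bone=3 ivory=2
After 5 (consume 1 ivory): bone=3 ivory=1
After 6 (gather 5 ivory): bone=3 ivory=6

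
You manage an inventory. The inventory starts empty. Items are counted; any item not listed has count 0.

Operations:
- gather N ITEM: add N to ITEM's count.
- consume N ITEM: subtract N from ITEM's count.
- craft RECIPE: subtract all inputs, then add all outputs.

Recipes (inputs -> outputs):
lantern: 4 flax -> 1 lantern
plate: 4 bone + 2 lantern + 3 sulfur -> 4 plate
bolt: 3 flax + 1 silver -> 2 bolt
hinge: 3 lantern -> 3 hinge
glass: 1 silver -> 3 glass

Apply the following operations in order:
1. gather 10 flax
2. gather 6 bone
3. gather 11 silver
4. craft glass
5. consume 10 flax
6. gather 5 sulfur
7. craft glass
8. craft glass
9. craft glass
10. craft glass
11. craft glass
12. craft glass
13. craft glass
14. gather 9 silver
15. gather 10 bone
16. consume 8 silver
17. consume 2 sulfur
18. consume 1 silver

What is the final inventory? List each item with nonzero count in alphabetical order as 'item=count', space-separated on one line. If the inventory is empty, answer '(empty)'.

Answer: bone=16 glass=24 silver=3 sulfur=3

Derivation:
After 1 (gather 10 flax): flax=10
After 2 (gather 6 bone): bone=6 flax=10
After 3 (gather 11 silver): bone=6 flax=10 silver=11
After 4 (craft glass): bone=6 flax=10 glass=3 silver=10
After 5 (consume 10 flax): bone=6 glass=3 silver=10
After 6 (gather 5 sulfur): bone=6 glass=3 silver=10 sulfur=5
After 7 (craft glass): bone=6 glass=6 silver=9 sulfur=5
After 8 (craft glass): bone=6 glass=9 silver=8 sulfur=5
After 9 (craft glass): bone=6 glass=12 silver=7 sulfur=5
After 10 (craft glass): bone=6 glass=15 silver=6 sulfur=5
After 11 (craft glass): bone=6 glass=18 silver=5 sulfur=5
After 12 (craft glass): bone=6 glass=21 silver=4 sulfur=5
After 13 (craft glass): bone=6 glass=24 silver=3 sulfur=5
After 14 (gather 9 silver): bone=6 glass=24 silver=12 sulfur=5
After 15 (gather 10 bone): bone=16 glass=24 silver=12 sulfur=5
After 16 (consume 8 silver): bone=16 glass=24 silver=4 sulfur=5
After 17 (consume 2 sulfur): bone=16 glass=24 silver=4 sulfur=3
After 18 (consume 1 silver): bone=16 glass=24 silver=3 sulfur=3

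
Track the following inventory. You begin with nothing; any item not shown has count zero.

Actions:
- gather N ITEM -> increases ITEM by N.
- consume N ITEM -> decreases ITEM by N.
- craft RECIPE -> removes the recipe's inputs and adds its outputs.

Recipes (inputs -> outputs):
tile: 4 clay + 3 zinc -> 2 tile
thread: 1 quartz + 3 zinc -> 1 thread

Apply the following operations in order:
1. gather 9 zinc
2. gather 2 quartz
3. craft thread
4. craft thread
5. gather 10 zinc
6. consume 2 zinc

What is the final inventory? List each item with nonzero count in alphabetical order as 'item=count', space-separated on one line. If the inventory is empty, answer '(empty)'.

After 1 (gather 9 zinc): zinc=9
After 2 (gather 2 quartz): quartz=2 zinc=9
After 3 (craft thread): quartz=1 thread=1 zinc=6
After 4 (craft thread): thread=2 zinc=3
After 5 (gather 10 zinc): thread=2 zinc=13
After 6 (consume 2 zinc): thread=2 zinc=11

Answer: thread=2 zinc=11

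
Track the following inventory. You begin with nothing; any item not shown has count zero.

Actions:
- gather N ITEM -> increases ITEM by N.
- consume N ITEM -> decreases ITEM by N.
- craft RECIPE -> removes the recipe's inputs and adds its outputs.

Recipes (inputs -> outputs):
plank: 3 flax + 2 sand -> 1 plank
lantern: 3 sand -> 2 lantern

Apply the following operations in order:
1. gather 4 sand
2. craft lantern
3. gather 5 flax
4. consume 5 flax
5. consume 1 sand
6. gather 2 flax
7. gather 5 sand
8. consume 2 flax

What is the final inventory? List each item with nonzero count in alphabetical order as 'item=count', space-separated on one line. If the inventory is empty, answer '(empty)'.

Answer: lantern=2 sand=5

Derivation:
After 1 (gather 4 sand): sand=4
After 2 (craft lantern): lantern=2 sand=1
After 3 (gather 5 flax): flax=5 lantern=2 sand=1
After 4 (consume 5 flax): lantern=2 sand=1
After 5 (consume 1 sand): lantern=2
After 6 (gather 2 flax): flax=2 lantern=2
After 7 (gather 5 sand): flax=2 lantern=2 sand=5
After 8 (consume 2 flax): lantern=2 sand=5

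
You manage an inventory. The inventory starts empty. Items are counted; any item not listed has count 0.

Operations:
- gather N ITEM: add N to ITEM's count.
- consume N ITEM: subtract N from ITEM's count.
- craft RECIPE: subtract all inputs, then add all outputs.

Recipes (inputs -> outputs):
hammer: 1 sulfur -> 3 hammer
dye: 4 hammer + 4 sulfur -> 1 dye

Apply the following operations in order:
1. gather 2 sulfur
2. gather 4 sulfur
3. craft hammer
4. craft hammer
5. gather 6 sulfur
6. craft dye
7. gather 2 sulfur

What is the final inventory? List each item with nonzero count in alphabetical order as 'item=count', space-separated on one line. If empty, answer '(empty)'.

Answer: dye=1 hammer=2 sulfur=8

Derivation:
After 1 (gather 2 sulfur): sulfur=2
After 2 (gather 4 sulfur): sulfur=6
After 3 (craft hammer): hammer=3 sulfur=5
After 4 (craft hammer): hammer=6 sulfur=4
After 5 (gather 6 sulfur): hammer=6 sulfur=10
After 6 (craft dye): dye=1 hammer=2 sulfur=6
After 7 (gather 2 sulfur): dye=1 hammer=2 sulfur=8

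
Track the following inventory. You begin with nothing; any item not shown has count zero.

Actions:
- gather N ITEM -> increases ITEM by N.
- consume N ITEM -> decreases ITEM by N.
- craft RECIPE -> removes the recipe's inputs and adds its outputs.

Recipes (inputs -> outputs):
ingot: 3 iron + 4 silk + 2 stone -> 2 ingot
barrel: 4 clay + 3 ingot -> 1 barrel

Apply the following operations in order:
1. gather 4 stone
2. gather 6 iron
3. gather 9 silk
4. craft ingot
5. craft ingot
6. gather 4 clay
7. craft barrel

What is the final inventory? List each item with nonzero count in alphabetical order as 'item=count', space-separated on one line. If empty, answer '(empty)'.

After 1 (gather 4 stone): stone=4
After 2 (gather 6 iron): iron=6 stone=4
After 3 (gather 9 silk): iron=6 silk=9 stone=4
After 4 (craft ingot): ingot=2 iron=3 silk=5 stone=2
After 5 (craft ingot): ingot=4 silk=1
After 6 (gather 4 clay): clay=4 ingot=4 silk=1
After 7 (craft barrel): barrel=1 ingot=1 silk=1

Answer: barrel=1 ingot=1 silk=1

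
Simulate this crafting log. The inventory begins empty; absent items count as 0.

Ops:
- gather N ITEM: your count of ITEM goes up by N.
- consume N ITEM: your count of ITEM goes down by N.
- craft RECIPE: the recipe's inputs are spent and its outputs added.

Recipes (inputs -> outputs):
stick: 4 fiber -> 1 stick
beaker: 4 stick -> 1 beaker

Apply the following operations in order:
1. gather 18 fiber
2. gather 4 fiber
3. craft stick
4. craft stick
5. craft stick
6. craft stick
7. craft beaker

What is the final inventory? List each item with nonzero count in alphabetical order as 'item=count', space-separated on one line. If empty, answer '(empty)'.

After 1 (gather 18 fiber): fiber=18
After 2 (gather 4 fiber): fiber=22
After 3 (craft stick): fiber=18 stick=1
After 4 (craft stick): fiber=14 stick=2
After 5 (craft stick): fiber=10 stick=3
After 6 (craft stick): fiber=6 stick=4
After 7 (craft beaker): beaker=1 fiber=6

Answer: beaker=1 fiber=6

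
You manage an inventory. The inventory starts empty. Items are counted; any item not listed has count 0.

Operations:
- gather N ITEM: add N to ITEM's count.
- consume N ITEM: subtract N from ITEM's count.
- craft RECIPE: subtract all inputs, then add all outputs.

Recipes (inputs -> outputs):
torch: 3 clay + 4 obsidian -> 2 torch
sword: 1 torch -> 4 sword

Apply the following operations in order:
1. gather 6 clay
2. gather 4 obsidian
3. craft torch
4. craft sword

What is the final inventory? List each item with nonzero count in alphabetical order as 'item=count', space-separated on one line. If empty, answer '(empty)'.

Answer: clay=3 sword=4 torch=1

Derivation:
After 1 (gather 6 clay): clay=6
After 2 (gather 4 obsidian): clay=6 obsidian=4
After 3 (craft torch): clay=3 torch=2
After 4 (craft sword): clay=3 sword=4 torch=1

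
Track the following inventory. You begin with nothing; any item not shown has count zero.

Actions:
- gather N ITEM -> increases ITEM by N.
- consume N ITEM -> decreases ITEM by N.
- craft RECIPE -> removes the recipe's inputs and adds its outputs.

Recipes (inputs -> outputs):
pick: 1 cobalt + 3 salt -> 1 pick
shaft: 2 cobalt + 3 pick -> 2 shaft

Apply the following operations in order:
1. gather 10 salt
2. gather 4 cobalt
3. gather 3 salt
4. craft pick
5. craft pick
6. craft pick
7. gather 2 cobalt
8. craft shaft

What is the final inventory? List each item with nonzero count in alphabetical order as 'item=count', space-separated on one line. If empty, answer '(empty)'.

Answer: cobalt=1 salt=4 shaft=2

Derivation:
After 1 (gather 10 salt): salt=10
After 2 (gather 4 cobalt): cobalt=4 salt=10
After 3 (gather 3 salt): cobalt=4 salt=13
After 4 (craft pick): cobalt=3 pick=1 salt=10
After 5 (craft pick): cobalt=2 pick=2 salt=7
After 6 (craft pick): cobalt=1 pick=3 salt=4
After 7 (gather 2 cobalt): cobalt=3 pick=3 salt=4
After 8 (craft shaft): cobalt=1 salt=4 shaft=2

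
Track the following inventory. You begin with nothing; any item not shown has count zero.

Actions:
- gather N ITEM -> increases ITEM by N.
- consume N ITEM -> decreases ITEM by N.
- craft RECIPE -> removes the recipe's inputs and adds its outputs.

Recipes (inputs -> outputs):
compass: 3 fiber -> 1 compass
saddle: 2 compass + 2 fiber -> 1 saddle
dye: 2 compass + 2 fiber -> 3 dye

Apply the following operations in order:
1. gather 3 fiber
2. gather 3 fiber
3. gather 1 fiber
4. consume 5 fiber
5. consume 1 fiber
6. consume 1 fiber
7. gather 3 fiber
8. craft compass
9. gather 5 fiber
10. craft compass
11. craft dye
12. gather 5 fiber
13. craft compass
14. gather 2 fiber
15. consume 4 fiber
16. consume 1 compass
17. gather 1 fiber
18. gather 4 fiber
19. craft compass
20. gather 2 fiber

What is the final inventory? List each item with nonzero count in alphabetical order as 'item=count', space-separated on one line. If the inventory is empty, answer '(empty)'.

Answer: compass=1 dye=3 fiber=4

Derivation:
After 1 (gather 3 fiber): fiber=3
After 2 (gather 3 fiber): fiber=6
After 3 (gather 1 fiber): fiber=7
After 4 (consume 5 fiber): fiber=2
After 5 (consume 1 fiber): fiber=1
After 6 (consume 1 fiber): (empty)
After 7 (gather 3 fiber): fiber=3
After 8 (craft compass): compass=1
After 9 (gather 5 fiber): compass=1 fiber=5
After 10 (craft compass): compass=2 fiber=2
After 11 (craft dye): dye=3
After 12 (gather 5 fiber): dye=3 fiber=5
After 13 (craft compass): compass=1 dye=3 fiber=2
After 14 (gather 2 fiber): compass=1 dye=3 fiber=4
After 15 (consume 4 fiber): compass=1 dye=3
After 16 (consume 1 compass): dye=3
After 17 (gather 1 fiber): dye=3 fiber=1
After 18 (gather 4 fiber): dye=3 fiber=5
After 19 (craft compass): compass=1 dye=3 fiber=2
After 20 (gather 2 fiber): compass=1 dye=3 fiber=4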